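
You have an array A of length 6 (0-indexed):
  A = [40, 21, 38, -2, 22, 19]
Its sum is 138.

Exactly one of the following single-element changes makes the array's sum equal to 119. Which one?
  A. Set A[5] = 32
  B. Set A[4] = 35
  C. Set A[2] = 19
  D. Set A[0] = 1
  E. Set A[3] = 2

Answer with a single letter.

Answer: C

Derivation:
Option A: A[5] 19->32, delta=13, new_sum=138+(13)=151
Option B: A[4] 22->35, delta=13, new_sum=138+(13)=151
Option C: A[2] 38->19, delta=-19, new_sum=138+(-19)=119 <-- matches target
Option D: A[0] 40->1, delta=-39, new_sum=138+(-39)=99
Option E: A[3] -2->2, delta=4, new_sum=138+(4)=142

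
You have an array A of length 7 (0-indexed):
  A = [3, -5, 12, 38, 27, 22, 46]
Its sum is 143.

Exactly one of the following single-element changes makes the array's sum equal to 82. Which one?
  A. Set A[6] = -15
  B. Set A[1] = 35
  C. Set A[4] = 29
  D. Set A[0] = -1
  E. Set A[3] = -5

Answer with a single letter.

Option A: A[6] 46->-15, delta=-61, new_sum=143+(-61)=82 <-- matches target
Option B: A[1] -5->35, delta=40, new_sum=143+(40)=183
Option C: A[4] 27->29, delta=2, new_sum=143+(2)=145
Option D: A[0] 3->-1, delta=-4, new_sum=143+(-4)=139
Option E: A[3] 38->-5, delta=-43, new_sum=143+(-43)=100

Answer: A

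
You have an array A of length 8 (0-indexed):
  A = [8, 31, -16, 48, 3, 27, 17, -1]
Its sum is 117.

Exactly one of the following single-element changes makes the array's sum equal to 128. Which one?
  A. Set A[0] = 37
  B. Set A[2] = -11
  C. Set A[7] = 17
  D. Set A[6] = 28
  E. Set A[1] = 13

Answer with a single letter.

Answer: D

Derivation:
Option A: A[0] 8->37, delta=29, new_sum=117+(29)=146
Option B: A[2] -16->-11, delta=5, new_sum=117+(5)=122
Option C: A[7] -1->17, delta=18, new_sum=117+(18)=135
Option D: A[6] 17->28, delta=11, new_sum=117+(11)=128 <-- matches target
Option E: A[1] 31->13, delta=-18, new_sum=117+(-18)=99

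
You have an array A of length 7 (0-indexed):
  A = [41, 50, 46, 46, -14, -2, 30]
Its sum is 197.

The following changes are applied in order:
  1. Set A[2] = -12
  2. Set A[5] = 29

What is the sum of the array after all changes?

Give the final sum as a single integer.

Answer: 170

Derivation:
Initial sum: 197
Change 1: A[2] 46 -> -12, delta = -58, sum = 139
Change 2: A[5] -2 -> 29, delta = 31, sum = 170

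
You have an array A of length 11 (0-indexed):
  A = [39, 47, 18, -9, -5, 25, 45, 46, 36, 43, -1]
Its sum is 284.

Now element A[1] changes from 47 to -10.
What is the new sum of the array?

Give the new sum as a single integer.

Answer: 227

Derivation:
Old value at index 1: 47
New value at index 1: -10
Delta = -10 - 47 = -57
New sum = old_sum + delta = 284 + (-57) = 227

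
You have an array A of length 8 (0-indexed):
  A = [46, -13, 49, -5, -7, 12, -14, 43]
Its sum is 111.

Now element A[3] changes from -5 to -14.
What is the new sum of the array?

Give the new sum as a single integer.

Old value at index 3: -5
New value at index 3: -14
Delta = -14 - -5 = -9
New sum = old_sum + delta = 111 + (-9) = 102

Answer: 102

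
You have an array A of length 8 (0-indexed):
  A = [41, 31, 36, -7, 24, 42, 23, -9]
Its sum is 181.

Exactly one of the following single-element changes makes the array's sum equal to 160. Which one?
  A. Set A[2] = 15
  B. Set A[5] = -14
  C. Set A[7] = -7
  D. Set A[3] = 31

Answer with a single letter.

Answer: A

Derivation:
Option A: A[2] 36->15, delta=-21, new_sum=181+(-21)=160 <-- matches target
Option B: A[5] 42->-14, delta=-56, new_sum=181+(-56)=125
Option C: A[7] -9->-7, delta=2, new_sum=181+(2)=183
Option D: A[3] -7->31, delta=38, new_sum=181+(38)=219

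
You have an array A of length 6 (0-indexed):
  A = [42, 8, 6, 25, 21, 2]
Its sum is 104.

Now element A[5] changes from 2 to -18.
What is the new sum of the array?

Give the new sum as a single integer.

Answer: 84

Derivation:
Old value at index 5: 2
New value at index 5: -18
Delta = -18 - 2 = -20
New sum = old_sum + delta = 104 + (-20) = 84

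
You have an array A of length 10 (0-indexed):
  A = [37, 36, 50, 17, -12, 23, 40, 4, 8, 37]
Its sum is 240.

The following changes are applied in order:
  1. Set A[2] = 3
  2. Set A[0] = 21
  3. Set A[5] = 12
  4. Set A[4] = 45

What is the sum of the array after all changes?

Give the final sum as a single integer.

Initial sum: 240
Change 1: A[2] 50 -> 3, delta = -47, sum = 193
Change 2: A[0] 37 -> 21, delta = -16, sum = 177
Change 3: A[5] 23 -> 12, delta = -11, sum = 166
Change 4: A[4] -12 -> 45, delta = 57, sum = 223

Answer: 223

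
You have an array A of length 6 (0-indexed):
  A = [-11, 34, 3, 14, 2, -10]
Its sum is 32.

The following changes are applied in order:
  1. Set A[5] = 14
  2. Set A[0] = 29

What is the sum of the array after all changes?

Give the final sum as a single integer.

Answer: 96

Derivation:
Initial sum: 32
Change 1: A[5] -10 -> 14, delta = 24, sum = 56
Change 2: A[0] -11 -> 29, delta = 40, sum = 96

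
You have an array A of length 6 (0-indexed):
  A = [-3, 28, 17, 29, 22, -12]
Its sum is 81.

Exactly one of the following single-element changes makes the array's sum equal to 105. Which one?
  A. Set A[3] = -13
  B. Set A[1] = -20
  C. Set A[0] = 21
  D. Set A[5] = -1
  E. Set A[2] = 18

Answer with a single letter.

Answer: C

Derivation:
Option A: A[3] 29->-13, delta=-42, new_sum=81+(-42)=39
Option B: A[1] 28->-20, delta=-48, new_sum=81+(-48)=33
Option C: A[0] -3->21, delta=24, new_sum=81+(24)=105 <-- matches target
Option D: A[5] -12->-1, delta=11, new_sum=81+(11)=92
Option E: A[2] 17->18, delta=1, new_sum=81+(1)=82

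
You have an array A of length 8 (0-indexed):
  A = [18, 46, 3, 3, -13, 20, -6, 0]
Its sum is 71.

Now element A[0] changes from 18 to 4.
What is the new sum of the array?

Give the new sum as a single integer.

Answer: 57

Derivation:
Old value at index 0: 18
New value at index 0: 4
Delta = 4 - 18 = -14
New sum = old_sum + delta = 71 + (-14) = 57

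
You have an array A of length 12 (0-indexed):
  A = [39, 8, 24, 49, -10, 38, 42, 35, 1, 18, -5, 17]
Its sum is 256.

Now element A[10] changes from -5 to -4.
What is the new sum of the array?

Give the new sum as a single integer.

Old value at index 10: -5
New value at index 10: -4
Delta = -4 - -5 = 1
New sum = old_sum + delta = 256 + (1) = 257

Answer: 257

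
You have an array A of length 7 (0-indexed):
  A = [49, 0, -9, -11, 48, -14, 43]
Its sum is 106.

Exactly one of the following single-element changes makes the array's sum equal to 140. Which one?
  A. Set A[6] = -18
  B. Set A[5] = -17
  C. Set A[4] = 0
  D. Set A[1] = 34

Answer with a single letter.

Answer: D

Derivation:
Option A: A[6] 43->-18, delta=-61, new_sum=106+(-61)=45
Option B: A[5] -14->-17, delta=-3, new_sum=106+(-3)=103
Option C: A[4] 48->0, delta=-48, new_sum=106+(-48)=58
Option D: A[1] 0->34, delta=34, new_sum=106+(34)=140 <-- matches target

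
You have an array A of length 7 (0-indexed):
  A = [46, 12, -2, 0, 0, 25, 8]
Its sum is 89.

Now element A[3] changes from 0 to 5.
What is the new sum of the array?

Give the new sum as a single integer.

Old value at index 3: 0
New value at index 3: 5
Delta = 5 - 0 = 5
New sum = old_sum + delta = 89 + (5) = 94

Answer: 94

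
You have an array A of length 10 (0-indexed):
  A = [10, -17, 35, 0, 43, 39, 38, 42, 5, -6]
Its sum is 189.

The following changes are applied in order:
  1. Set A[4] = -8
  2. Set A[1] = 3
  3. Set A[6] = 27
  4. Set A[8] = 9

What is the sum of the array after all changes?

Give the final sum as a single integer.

Answer: 151

Derivation:
Initial sum: 189
Change 1: A[4] 43 -> -8, delta = -51, sum = 138
Change 2: A[1] -17 -> 3, delta = 20, sum = 158
Change 3: A[6] 38 -> 27, delta = -11, sum = 147
Change 4: A[8] 5 -> 9, delta = 4, sum = 151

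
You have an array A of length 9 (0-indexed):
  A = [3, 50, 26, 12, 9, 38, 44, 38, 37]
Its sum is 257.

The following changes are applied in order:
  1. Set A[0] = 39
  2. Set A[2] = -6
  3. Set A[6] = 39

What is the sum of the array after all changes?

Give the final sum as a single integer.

Initial sum: 257
Change 1: A[0] 3 -> 39, delta = 36, sum = 293
Change 2: A[2] 26 -> -6, delta = -32, sum = 261
Change 3: A[6] 44 -> 39, delta = -5, sum = 256

Answer: 256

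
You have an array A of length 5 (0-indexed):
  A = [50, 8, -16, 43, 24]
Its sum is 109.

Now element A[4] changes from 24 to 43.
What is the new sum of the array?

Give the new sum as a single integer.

Old value at index 4: 24
New value at index 4: 43
Delta = 43 - 24 = 19
New sum = old_sum + delta = 109 + (19) = 128

Answer: 128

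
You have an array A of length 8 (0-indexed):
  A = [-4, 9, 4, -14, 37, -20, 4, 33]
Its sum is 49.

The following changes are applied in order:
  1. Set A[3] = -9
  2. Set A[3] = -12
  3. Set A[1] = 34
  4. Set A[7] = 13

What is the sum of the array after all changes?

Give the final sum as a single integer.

Answer: 56

Derivation:
Initial sum: 49
Change 1: A[3] -14 -> -9, delta = 5, sum = 54
Change 2: A[3] -9 -> -12, delta = -3, sum = 51
Change 3: A[1] 9 -> 34, delta = 25, sum = 76
Change 4: A[7] 33 -> 13, delta = -20, sum = 56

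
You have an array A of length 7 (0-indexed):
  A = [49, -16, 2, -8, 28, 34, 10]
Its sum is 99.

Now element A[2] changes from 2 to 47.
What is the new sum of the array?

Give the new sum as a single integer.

Answer: 144

Derivation:
Old value at index 2: 2
New value at index 2: 47
Delta = 47 - 2 = 45
New sum = old_sum + delta = 99 + (45) = 144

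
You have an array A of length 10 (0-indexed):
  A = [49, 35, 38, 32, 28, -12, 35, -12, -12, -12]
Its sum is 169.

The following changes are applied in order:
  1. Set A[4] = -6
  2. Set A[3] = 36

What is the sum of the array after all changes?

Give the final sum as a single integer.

Answer: 139

Derivation:
Initial sum: 169
Change 1: A[4] 28 -> -6, delta = -34, sum = 135
Change 2: A[3] 32 -> 36, delta = 4, sum = 139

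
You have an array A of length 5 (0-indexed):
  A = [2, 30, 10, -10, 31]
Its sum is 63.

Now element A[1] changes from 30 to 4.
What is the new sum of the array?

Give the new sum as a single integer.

Old value at index 1: 30
New value at index 1: 4
Delta = 4 - 30 = -26
New sum = old_sum + delta = 63 + (-26) = 37

Answer: 37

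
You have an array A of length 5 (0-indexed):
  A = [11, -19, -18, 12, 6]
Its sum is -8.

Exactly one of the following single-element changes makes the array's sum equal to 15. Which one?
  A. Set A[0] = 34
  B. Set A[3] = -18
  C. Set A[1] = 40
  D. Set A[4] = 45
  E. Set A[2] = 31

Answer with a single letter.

Answer: A

Derivation:
Option A: A[0] 11->34, delta=23, new_sum=-8+(23)=15 <-- matches target
Option B: A[3] 12->-18, delta=-30, new_sum=-8+(-30)=-38
Option C: A[1] -19->40, delta=59, new_sum=-8+(59)=51
Option D: A[4] 6->45, delta=39, new_sum=-8+(39)=31
Option E: A[2] -18->31, delta=49, new_sum=-8+(49)=41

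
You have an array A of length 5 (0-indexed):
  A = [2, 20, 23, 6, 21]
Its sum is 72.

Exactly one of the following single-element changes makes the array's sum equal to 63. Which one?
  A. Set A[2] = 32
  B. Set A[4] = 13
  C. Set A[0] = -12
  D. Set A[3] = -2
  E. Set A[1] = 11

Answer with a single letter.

Option A: A[2] 23->32, delta=9, new_sum=72+(9)=81
Option B: A[4] 21->13, delta=-8, new_sum=72+(-8)=64
Option C: A[0] 2->-12, delta=-14, new_sum=72+(-14)=58
Option D: A[3] 6->-2, delta=-8, new_sum=72+(-8)=64
Option E: A[1] 20->11, delta=-9, new_sum=72+(-9)=63 <-- matches target

Answer: E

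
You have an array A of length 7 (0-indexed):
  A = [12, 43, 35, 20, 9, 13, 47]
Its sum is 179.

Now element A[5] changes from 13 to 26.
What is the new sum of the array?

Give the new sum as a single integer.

Old value at index 5: 13
New value at index 5: 26
Delta = 26 - 13 = 13
New sum = old_sum + delta = 179 + (13) = 192

Answer: 192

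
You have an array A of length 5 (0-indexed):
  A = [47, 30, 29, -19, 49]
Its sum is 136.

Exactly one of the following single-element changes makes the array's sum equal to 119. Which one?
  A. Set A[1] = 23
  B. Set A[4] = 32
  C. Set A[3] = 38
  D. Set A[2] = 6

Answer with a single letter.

Option A: A[1] 30->23, delta=-7, new_sum=136+(-7)=129
Option B: A[4] 49->32, delta=-17, new_sum=136+(-17)=119 <-- matches target
Option C: A[3] -19->38, delta=57, new_sum=136+(57)=193
Option D: A[2] 29->6, delta=-23, new_sum=136+(-23)=113

Answer: B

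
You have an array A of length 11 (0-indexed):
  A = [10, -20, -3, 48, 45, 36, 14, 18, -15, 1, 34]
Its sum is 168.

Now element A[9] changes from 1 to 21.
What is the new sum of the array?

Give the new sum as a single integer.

Old value at index 9: 1
New value at index 9: 21
Delta = 21 - 1 = 20
New sum = old_sum + delta = 168 + (20) = 188

Answer: 188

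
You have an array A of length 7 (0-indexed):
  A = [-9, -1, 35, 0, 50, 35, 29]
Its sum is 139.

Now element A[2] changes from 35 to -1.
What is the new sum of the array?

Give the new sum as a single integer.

Answer: 103

Derivation:
Old value at index 2: 35
New value at index 2: -1
Delta = -1 - 35 = -36
New sum = old_sum + delta = 139 + (-36) = 103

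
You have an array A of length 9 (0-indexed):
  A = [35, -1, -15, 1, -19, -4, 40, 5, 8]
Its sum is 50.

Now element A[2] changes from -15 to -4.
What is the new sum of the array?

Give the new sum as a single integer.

Answer: 61

Derivation:
Old value at index 2: -15
New value at index 2: -4
Delta = -4 - -15 = 11
New sum = old_sum + delta = 50 + (11) = 61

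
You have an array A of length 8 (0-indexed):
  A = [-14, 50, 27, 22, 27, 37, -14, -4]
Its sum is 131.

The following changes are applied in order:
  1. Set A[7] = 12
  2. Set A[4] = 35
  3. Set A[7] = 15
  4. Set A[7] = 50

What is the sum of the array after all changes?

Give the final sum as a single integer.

Answer: 193

Derivation:
Initial sum: 131
Change 1: A[7] -4 -> 12, delta = 16, sum = 147
Change 2: A[4] 27 -> 35, delta = 8, sum = 155
Change 3: A[7] 12 -> 15, delta = 3, sum = 158
Change 4: A[7] 15 -> 50, delta = 35, sum = 193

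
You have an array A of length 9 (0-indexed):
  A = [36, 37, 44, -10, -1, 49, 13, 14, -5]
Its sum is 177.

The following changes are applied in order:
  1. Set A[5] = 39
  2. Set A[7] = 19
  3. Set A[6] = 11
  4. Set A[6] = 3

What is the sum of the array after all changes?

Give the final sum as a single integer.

Answer: 162

Derivation:
Initial sum: 177
Change 1: A[5] 49 -> 39, delta = -10, sum = 167
Change 2: A[7] 14 -> 19, delta = 5, sum = 172
Change 3: A[6] 13 -> 11, delta = -2, sum = 170
Change 4: A[6] 11 -> 3, delta = -8, sum = 162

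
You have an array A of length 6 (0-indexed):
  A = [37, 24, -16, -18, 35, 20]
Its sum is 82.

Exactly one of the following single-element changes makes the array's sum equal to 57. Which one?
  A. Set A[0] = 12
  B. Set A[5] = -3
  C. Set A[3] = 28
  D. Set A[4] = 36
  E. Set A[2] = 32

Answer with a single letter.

Option A: A[0] 37->12, delta=-25, new_sum=82+(-25)=57 <-- matches target
Option B: A[5] 20->-3, delta=-23, new_sum=82+(-23)=59
Option C: A[3] -18->28, delta=46, new_sum=82+(46)=128
Option D: A[4] 35->36, delta=1, new_sum=82+(1)=83
Option E: A[2] -16->32, delta=48, new_sum=82+(48)=130

Answer: A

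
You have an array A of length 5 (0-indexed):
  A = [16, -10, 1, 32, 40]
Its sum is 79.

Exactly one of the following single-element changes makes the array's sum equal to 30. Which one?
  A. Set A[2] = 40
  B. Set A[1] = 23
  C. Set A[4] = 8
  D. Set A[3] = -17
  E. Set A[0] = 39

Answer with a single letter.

Option A: A[2] 1->40, delta=39, new_sum=79+(39)=118
Option B: A[1] -10->23, delta=33, new_sum=79+(33)=112
Option C: A[4] 40->8, delta=-32, new_sum=79+(-32)=47
Option D: A[3] 32->-17, delta=-49, new_sum=79+(-49)=30 <-- matches target
Option E: A[0] 16->39, delta=23, new_sum=79+(23)=102

Answer: D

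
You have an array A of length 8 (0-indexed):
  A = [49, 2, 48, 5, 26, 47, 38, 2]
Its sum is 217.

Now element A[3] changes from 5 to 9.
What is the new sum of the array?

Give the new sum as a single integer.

Old value at index 3: 5
New value at index 3: 9
Delta = 9 - 5 = 4
New sum = old_sum + delta = 217 + (4) = 221

Answer: 221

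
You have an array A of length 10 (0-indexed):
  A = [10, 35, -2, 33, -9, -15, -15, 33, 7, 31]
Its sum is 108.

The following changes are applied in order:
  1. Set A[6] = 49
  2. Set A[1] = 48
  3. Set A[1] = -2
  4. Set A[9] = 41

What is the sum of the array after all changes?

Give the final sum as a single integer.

Initial sum: 108
Change 1: A[6] -15 -> 49, delta = 64, sum = 172
Change 2: A[1] 35 -> 48, delta = 13, sum = 185
Change 3: A[1] 48 -> -2, delta = -50, sum = 135
Change 4: A[9] 31 -> 41, delta = 10, sum = 145

Answer: 145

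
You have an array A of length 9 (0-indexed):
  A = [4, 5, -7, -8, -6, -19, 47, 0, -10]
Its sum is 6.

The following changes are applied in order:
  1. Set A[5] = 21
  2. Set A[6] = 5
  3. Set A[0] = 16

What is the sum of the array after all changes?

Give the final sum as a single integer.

Answer: 16

Derivation:
Initial sum: 6
Change 1: A[5] -19 -> 21, delta = 40, sum = 46
Change 2: A[6] 47 -> 5, delta = -42, sum = 4
Change 3: A[0] 4 -> 16, delta = 12, sum = 16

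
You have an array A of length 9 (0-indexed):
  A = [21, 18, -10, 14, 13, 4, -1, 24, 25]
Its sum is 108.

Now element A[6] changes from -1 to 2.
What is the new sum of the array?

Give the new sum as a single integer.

Answer: 111

Derivation:
Old value at index 6: -1
New value at index 6: 2
Delta = 2 - -1 = 3
New sum = old_sum + delta = 108 + (3) = 111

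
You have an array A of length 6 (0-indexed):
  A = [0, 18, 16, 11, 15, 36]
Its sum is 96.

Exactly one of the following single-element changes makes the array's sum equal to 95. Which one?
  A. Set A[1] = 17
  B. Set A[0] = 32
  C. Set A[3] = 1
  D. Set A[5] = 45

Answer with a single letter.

Option A: A[1] 18->17, delta=-1, new_sum=96+(-1)=95 <-- matches target
Option B: A[0] 0->32, delta=32, new_sum=96+(32)=128
Option C: A[3] 11->1, delta=-10, new_sum=96+(-10)=86
Option D: A[5] 36->45, delta=9, new_sum=96+(9)=105

Answer: A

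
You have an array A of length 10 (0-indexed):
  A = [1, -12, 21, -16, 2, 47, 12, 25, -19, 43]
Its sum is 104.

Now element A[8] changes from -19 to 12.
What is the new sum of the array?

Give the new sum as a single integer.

Old value at index 8: -19
New value at index 8: 12
Delta = 12 - -19 = 31
New sum = old_sum + delta = 104 + (31) = 135

Answer: 135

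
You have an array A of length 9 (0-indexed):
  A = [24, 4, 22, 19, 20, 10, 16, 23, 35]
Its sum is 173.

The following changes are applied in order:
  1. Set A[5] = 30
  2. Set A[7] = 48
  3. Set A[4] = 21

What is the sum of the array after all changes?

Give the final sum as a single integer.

Answer: 219

Derivation:
Initial sum: 173
Change 1: A[5] 10 -> 30, delta = 20, sum = 193
Change 2: A[7] 23 -> 48, delta = 25, sum = 218
Change 3: A[4] 20 -> 21, delta = 1, sum = 219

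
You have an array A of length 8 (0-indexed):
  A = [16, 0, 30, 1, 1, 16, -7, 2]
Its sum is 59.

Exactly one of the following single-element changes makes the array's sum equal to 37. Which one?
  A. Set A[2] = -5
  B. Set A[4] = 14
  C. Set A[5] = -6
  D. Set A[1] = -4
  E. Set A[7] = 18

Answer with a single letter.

Option A: A[2] 30->-5, delta=-35, new_sum=59+(-35)=24
Option B: A[4] 1->14, delta=13, new_sum=59+(13)=72
Option C: A[5] 16->-6, delta=-22, new_sum=59+(-22)=37 <-- matches target
Option D: A[1] 0->-4, delta=-4, new_sum=59+(-4)=55
Option E: A[7] 2->18, delta=16, new_sum=59+(16)=75

Answer: C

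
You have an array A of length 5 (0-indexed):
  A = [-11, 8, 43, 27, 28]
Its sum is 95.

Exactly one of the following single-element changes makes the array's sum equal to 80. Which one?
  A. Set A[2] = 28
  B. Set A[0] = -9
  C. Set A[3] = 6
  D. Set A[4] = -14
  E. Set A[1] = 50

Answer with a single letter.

Option A: A[2] 43->28, delta=-15, new_sum=95+(-15)=80 <-- matches target
Option B: A[0] -11->-9, delta=2, new_sum=95+(2)=97
Option C: A[3] 27->6, delta=-21, new_sum=95+(-21)=74
Option D: A[4] 28->-14, delta=-42, new_sum=95+(-42)=53
Option E: A[1] 8->50, delta=42, new_sum=95+(42)=137

Answer: A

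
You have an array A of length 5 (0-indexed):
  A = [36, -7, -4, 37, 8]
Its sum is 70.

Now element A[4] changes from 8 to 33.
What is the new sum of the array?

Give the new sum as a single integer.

Old value at index 4: 8
New value at index 4: 33
Delta = 33 - 8 = 25
New sum = old_sum + delta = 70 + (25) = 95

Answer: 95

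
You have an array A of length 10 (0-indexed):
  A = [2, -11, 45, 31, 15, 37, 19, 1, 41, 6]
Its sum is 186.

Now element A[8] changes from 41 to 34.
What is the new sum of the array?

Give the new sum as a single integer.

Old value at index 8: 41
New value at index 8: 34
Delta = 34 - 41 = -7
New sum = old_sum + delta = 186 + (-7) = 179

Answer: 179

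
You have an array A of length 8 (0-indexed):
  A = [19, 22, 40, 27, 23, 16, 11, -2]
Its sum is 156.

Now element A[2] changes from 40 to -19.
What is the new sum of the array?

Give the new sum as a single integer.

Old value at index 2: 40
New value at index 2: -19
Delta = -19 - 40 = -59
New sum = old_sum + delta = 156 + (-59) = 97

Answer: 97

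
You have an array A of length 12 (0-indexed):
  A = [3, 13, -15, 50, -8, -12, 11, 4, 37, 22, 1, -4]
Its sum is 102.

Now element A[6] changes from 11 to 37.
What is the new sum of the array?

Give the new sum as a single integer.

Old value at index 6: 11
New value at index 6: 37
Delta = 37 - 11 = 26
New sum = old_sum + delta = 102 + (26) = 128

Answer: 128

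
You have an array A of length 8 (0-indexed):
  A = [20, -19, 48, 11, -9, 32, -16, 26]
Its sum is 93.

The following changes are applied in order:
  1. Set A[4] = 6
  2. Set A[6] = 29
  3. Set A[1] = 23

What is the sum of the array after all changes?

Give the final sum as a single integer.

Answer: 195

Derivation:
Initial sum: 93
Change 1: A[4] -9 -> 6, delta = 15, sum = 108
Change 2: A[6] -16 -> 29, delta = 45, sum = 153
Change 3: A[1] -19 -> 23, delta = 42, sum = 195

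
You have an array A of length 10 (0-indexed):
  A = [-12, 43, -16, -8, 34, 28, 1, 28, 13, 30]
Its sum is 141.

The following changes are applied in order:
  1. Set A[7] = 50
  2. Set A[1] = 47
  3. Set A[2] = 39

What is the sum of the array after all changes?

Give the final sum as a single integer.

Answer: 222

Derivation:
Initial sum: 141
Change 1: A[7] 28 -> 50, delta = 22, sum = 163
Change 2: A[1] 43 -> 47, delta = 4, sum = 167
Change 3: A[2] -16 -> 39, delta = 55, sum = 222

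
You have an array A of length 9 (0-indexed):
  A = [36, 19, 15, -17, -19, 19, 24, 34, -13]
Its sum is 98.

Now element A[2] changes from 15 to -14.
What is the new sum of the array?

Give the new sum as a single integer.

Old value at index 2: 15
New value at index 2: -14
Delta = -14 - 15 = -29
New sum = old_sum + delta = 98 + (-29) = 69

Answer: 69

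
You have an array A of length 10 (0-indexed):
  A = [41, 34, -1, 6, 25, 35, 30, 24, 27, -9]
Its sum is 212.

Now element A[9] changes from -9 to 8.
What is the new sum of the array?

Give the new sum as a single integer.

Answer: 229

Derivation:
Old value at index 9: -9
New value at index 9: 8
Delta = 8 - -9 = 17
New sum = old_sum + delta = 212 + (17) = 229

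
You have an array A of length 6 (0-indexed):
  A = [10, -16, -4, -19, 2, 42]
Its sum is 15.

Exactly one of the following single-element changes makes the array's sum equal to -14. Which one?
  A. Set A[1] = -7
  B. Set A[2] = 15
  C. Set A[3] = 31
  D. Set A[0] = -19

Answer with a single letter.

Option A: A[1] -16->-7, delta=9, new_sum=15+(9)=24
Option B: A[2] -4->15, delta=19, new_sum=15+(19)=34
Option C: A[3] -19->31, delta=50, new_sum=15+(50)=65
Option D: A[0] 10->-19, delta=-29, new_sum=15+(-29)=-14 <-- matches target

Answer: D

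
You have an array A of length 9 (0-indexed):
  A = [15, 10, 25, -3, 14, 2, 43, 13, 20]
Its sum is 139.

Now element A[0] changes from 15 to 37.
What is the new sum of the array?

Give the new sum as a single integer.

Answer: 161

Derivation:
Old value at index 0: 15
New value at index 0: 37
Delta = 37 - 15 = 22
New sum = old_sum + delta = 139 + (22) = 161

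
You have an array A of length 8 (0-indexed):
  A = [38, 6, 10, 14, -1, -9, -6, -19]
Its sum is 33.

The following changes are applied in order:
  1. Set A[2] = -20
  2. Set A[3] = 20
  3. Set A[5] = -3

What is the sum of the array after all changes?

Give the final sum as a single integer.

Answer: 15

Derivation:
Initial sum: 33
Change 1: A[2] 10 -> -20, delta = -30, sum = 3
Change 2: A[3] 14 -> 20, delta = 6, sum = 9
Change 3: A[5] -9 -> -3, delta = 6, sum = 15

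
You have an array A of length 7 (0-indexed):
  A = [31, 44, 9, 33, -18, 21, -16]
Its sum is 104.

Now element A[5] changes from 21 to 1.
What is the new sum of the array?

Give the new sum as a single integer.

Old value at index 5: 21
New value at index 5: 1
Delta = 1 - 21 = -20
New sum = old_sum + delta = 104 + (-20) = 84

Answer: 84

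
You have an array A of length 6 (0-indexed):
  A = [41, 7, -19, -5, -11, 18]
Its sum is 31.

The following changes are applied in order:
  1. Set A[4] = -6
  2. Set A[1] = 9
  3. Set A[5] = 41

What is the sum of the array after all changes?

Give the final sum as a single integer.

Initial sum: 31
Change 1: A[4] -11 -> -6, delta = 5, sum = 36
Change 2: A[1] 7 -> 9, delta = 2, sum = 38
Change 3: A[5] 18 -> 41, delta = 23, sum = 61

Answer: 61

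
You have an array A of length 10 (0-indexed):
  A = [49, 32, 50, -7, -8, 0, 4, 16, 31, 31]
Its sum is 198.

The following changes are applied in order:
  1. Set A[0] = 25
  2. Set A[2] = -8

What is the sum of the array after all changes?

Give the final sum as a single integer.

Answer: 116

Derivation:
Initial sum: 198
Change 1: A[0] 49 -> 25, delta = -24, sum = 174
Change 2: A[2] 50 -> -8, delta = -58, sum = 116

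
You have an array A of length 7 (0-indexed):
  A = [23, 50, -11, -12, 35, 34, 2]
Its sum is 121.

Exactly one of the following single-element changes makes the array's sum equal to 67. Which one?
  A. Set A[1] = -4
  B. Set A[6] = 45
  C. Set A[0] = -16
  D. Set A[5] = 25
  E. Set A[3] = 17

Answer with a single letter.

Answer: A

Derivation:
Option A: A[1] 50->-4, delta=-54, new_sum=121+(-54)=67 <-- matches target
Option B: A[6] 2->45, delta=43, new_sum=121+(43)=164
Option C: A[0] 23->-16, delta=-39, new_sum=121+(-39)=82
Option D: A[5] 34->25, delta=-9, new_sum=121+(-9)=112
Option E: A[3] -12->17, delta=29, new_sum=121+(29)=150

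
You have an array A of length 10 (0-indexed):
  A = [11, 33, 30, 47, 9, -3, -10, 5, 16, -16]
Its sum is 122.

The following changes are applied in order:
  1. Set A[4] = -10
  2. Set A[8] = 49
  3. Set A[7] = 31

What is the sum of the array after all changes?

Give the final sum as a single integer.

Answer: 162

Derivation:
Initial sum: 122
Change 1: A[4] 9 -> -10, delta = -19, sum = 103
Change 2: A[8] 16 -> 49, delta = 33, sum = 136
Change 3: A[7] 5 -> 31, delta = 26, sum = 162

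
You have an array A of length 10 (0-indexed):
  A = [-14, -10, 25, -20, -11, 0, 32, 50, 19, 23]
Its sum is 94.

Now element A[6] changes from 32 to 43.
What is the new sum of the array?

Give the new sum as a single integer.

Old value at index 6: 32
New value at index 6: 43
Delta = 43 - 32 = 11
New sum = old_sum + delta = 94 + (11) = 105

Answer: 105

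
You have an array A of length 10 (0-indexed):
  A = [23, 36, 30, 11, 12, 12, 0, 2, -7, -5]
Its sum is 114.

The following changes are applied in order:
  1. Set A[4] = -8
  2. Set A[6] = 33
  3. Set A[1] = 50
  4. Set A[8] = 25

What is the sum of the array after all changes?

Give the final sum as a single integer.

Initial sum: 114
Change 1: A[4] 12 -> -8, delta = -20, sum = 94
Change 2: A[6] 0 -> 33, delta = 33, sum = 127
Change 3: A[1] 36 -> 50, delta = 14, sum = 141
Change 4: A[8] -7 -> 25, delta = 32, sum = 173

Answer: 173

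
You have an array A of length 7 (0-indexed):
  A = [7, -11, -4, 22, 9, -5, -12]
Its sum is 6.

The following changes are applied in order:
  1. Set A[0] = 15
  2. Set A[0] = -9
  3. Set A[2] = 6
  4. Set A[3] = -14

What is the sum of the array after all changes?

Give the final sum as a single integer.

Answer: -36

Derivation:
Initial sum: 6
Change 1: A[0] 7 -> 15, delta = 8, sum = 14
Change 2: A[0] 15 -> -9, delta = -24, sum = -10
Change 3: A[2] -4 -> 6, delta = 10, sum = 0
Change 4: A[3] 22 -> -14, delta = -36, sum = -36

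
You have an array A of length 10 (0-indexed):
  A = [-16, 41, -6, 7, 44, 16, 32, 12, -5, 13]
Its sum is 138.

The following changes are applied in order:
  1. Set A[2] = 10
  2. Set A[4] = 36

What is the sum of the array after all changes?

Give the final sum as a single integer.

Initial sum: 138
Change 1: A[2] -6 -> 10, delta = 16, sum = 154
Change 2: A[4] 44 -> 36, delta = -8, sum = 146

Answer: 146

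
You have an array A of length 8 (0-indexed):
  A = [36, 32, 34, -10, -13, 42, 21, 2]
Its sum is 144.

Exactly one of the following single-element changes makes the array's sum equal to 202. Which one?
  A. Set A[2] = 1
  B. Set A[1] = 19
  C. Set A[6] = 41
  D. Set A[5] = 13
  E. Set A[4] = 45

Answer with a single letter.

Answer: E

Derivation:
Option A: A[2] 34->1, delta=-33, new_sum=144+(-33)=111
Option B: A[1] 32->19, delta=-13, new_sum=144+(-13)=131
Option C: A[6] 21->41, delta=20, new_sum=144+(20)=164
Option D: A[5] 42->13, delta=-29, new_sum=144+(-29)=115
Option E: A[4] -13->45, delta=58, new_sum=144+(58)=202 <-- matches target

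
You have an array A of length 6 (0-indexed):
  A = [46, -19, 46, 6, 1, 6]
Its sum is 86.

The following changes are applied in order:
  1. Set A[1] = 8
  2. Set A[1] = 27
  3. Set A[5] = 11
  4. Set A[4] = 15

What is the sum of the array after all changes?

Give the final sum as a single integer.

Initial sum: 86
Change 1: A[1] -19 -> 8, delta = 27, sum = 113
Change 2: A[1] 8 -> 27, delta = 19, sum = 132
Change 3: A[5] 6 -> 11, delta = 5, sum = 137
Change 4: A[4] 1 -> 15, delta = 14, sum = 151

Answer: 151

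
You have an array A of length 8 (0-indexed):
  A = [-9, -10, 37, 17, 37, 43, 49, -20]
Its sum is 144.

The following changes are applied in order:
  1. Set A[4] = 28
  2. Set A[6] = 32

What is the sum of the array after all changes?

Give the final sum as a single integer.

Answer: 118

Derivation:
Initial sum: 144
Change 1: A[4] 37 -> 28, delta = -9, sum = 135
Change 2: A[6] 49 -> 32, delta = -17, sum = 118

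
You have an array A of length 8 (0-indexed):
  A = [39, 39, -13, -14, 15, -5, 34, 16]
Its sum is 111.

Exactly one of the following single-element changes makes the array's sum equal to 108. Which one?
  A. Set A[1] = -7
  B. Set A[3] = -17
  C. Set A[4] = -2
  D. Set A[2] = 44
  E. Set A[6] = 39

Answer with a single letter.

Answer: B

Derivation:
Option A: A[1] 39->-7, delta=-46, new_sum=111+(-46)=65
Option B: A[3] -14->-17, delta=-3, new_sum=111+(-3)=108 <-- matches target
Option C: A[4] 15->-2, delta=-17, new_sum=111+(-17)=94
Option D: A[2] -13->44, delta=57, new_sum=111+(57)=168
Option E: A[6] 34->39, delta=5, new_sum=111+(5)=116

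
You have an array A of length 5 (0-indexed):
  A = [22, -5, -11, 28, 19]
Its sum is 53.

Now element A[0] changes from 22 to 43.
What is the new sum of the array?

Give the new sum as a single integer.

Old value at index 0: 22
New value at index 0: 43
Delta = 43 - 22 = 21
New sum = old_sum + delta = 53 + (21) = 74

Answer: 74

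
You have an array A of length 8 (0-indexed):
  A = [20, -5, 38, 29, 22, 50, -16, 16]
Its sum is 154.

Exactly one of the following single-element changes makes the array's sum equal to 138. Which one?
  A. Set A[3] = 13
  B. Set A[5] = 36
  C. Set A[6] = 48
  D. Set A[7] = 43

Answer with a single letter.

Option A: A[3] 29->13, delta=-16, new_sum=154+(-16)=138 <-- matches target
Option B: A[5] 50->36, delta=-14, new_sum=154+(-14)=140
Option C: A[6] -16->48, delta=64, new_sum=154+(64)=218
Option D: A[7] 16->43, delta=27, new_sum=154+(27)=181

Answer: A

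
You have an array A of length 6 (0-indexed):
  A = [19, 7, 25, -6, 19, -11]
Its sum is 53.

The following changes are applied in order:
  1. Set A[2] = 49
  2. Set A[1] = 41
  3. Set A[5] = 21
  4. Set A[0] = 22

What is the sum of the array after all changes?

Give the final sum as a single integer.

Answer: 146

Derivation:
Initial sum: 53
Change 1: A[2] 25 -> 49, delta = 24, sum = 77
Change 2: A[1] 7 -> 41, delta = 34, sum = 111
Change 3: A[5] -11 -> 21, delta = 32, sum = 143
Change 4: A[0] 19 -> 22, delta = 3, sum = 146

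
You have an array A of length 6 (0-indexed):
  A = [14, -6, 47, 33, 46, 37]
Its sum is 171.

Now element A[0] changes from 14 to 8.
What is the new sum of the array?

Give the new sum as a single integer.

Answer: 165

Derivation:
Old value at index 0: 14
New value at index 0: 8
Delta = 8 - 14 = -6
New sum = old_sum + delta = 171 + (-6) = 165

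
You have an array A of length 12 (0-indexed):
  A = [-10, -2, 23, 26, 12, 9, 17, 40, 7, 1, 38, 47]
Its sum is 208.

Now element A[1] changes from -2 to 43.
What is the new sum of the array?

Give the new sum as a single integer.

Old value at index 1: -2
New value at index 1: 43
Delta = 43 - -2 = 45
New sum = old_sum + delta = 208 + (45) = 253

Answer: 253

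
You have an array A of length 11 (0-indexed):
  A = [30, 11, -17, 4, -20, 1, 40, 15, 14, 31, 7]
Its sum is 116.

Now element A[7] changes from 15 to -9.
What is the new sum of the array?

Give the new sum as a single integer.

Answer: 92

Derivation:
Old value at index 7: 15
New value at index 7: -9
Delta = -9 - 15 = -24
New sum = old_sum + delta = 116 + (-24) = 92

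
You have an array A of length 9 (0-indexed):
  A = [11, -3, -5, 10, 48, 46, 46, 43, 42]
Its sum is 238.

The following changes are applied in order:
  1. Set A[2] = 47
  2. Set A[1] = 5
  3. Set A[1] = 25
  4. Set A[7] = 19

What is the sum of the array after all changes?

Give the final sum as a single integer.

Answer: 294

Derivation:
Initial sum: 238
Change 1: A[2] -5 -> 47, delta = 52, sum = 290
Change 2: A[1] -3 -> 5, delta = 8, sum = 298
Change 3: A[1] 5 -> 25, delta = 20, sum = 318
Change 4: A[7] 43 -> 19, delta = -24, sum = 294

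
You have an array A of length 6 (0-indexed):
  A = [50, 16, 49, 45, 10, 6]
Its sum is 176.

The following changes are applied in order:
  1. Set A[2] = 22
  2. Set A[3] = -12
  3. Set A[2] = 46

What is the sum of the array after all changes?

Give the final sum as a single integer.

Answer: 116

Derivation:
Initial sum: 176
Change 1: A[2] 49 -> 22, delta = -27, sum = 149
Change 2: A[3] 45 -> -12, delta = -57, sum = 92
Change 3: A[2] 22 -> 46, delta = 24, sum = 116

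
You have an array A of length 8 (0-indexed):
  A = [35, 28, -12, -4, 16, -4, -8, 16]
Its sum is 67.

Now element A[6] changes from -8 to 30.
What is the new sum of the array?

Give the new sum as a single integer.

Answer: 105

Derivation:
Old value at index 6: -8
New value at index 6: 30
Delta = 30 - -8 = 38
New sum = old_sum + delta = 67 + (38) = 105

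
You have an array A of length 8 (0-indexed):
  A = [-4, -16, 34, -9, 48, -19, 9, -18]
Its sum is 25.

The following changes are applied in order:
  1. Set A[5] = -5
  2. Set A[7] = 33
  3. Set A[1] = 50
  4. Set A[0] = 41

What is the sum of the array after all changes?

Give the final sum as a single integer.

Answer: 201

Derivation:
Initial sum: 25
Change 1: A[5] -19 -> -5, delta = 14, sum = 39
Change 2: A[7] -18 -> 33, delta = 51, sum = 90
Change 3: A[1] -16 -> 50, delta = 66, sum = 156
Change 4: A[0] -4 -> 41, delta = 45, sum = 201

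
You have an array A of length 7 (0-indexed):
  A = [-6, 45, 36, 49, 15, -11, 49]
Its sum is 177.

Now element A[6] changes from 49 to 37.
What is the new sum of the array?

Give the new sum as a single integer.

Answer: 165

Derivation:
Old value at index 6: 49
New value at index 6: 37
Delta = 37 - 49 = -12
New sum = old_sum + delta = 177 + (-12) = 165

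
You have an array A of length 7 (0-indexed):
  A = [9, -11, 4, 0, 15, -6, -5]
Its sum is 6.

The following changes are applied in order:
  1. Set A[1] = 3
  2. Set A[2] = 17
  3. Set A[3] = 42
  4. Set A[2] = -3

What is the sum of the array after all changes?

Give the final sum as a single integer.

Answer: 55

Derivation:
Initial sum: 6
Change 1: A[1] -11 -> 3, delta = 14, sum = 20
Change 2: A[2] 4 -> 17, delta = 13, sum = 33
Change 3: A[3] 0 -> 42, delta = 42, sum = 75
Change 4: A[2] 17 -> -3, delta = -20, sum = 55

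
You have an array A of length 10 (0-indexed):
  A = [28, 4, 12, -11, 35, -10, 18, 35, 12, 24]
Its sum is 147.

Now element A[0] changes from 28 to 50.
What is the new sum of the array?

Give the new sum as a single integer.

Old value at index 0: 28
New value at index 0: 50
Delta = 50 - 28 = 22
New sum = old_sum + delta = 147 + (22) = 169

Answer: 169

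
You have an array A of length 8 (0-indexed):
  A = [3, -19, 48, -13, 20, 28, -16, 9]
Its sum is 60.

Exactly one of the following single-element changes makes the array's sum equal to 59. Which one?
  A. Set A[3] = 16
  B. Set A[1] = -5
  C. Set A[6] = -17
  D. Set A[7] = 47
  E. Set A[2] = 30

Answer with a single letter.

Option A: A[3] -13->16, delta=29, new_sum=60+(29)=89
Option B: A[1] -19->-5, delta=14, new_sum=60+(14)=74
Option C: A[6] -16->-17, delta=-1, new_sum=60+(-1)=59 <-- matches target
Option D: A[7] 9->47, delta=38, new_sum=60+(38)=98
Option E: A[2] 48->30, delta=-18, new_sum=60+(-18)=42

Answer: C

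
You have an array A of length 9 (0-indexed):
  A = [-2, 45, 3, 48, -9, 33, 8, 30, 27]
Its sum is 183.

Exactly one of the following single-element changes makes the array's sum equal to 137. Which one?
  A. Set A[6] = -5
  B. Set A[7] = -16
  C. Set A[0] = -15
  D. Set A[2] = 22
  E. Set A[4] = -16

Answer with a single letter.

Option A: A[6] 8->-5, delta=-13, new_sum=183+(-13)=170
Option B: A[7] 30->-16, delta=-46, new_sum=183+(-46)=137 <-- matches target
Option C: A[0] -2->-15, delta=-13, new_sum=183+(-13)=170
Option D: A[2] 3->22, delta=19, new_sum=183+(19)=202
Option E: A[4] -9->-16, delta=-7, new_sum=183+(-7)=176

Answer: B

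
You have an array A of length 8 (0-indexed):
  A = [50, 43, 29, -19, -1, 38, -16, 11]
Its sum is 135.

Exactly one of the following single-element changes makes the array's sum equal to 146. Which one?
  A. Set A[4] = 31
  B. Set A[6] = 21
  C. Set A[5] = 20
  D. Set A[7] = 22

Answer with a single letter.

Answer: D

Derivation:
Option A: A[4] -1->31, delta=32, new_sum=135+(32)=167
Option B: A[6] -16->21, delta=37, new_sum=135+(37)=172
Option C: A[5] 38->20, delta=-18, new_sum=135+(-18)=117
Option D: A[7] 11->22, delta=11, new_sum=135+(11)=146 <-- matches target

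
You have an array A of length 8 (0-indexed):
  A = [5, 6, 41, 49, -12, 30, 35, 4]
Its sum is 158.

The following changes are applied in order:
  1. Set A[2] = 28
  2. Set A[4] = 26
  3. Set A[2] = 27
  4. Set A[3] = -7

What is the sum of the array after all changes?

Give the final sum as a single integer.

Initial sum: 158
Change 1: A[2] 41 -> 28, delta = -13, sum = 145
Change 2: A[4] -12 -> 26, delta = 38, sum = 183
Change 3: A[2] 28 -> 27, delta = -1, sum = 182
Change 4: A[3] 49 -> -7, delta = -56, sum = 126

Answer: 126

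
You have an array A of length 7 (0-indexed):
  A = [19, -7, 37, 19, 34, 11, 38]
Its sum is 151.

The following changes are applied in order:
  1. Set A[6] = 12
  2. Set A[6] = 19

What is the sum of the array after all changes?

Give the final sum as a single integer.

Initial sum: 151
Change 1: A[6] 38 -> 12, delta = -26, sum = 125
Change 2: A[6] 12 -> 19, delta = 7, sum = 132

Answer: 132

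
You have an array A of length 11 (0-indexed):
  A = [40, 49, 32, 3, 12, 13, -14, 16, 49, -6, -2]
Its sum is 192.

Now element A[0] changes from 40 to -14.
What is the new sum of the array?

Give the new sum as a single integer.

Old value at index 0: 40
New value at index 0: -14
Delta = -14 - 40 = -54
New sum = old_sum + delta = 192 + (-54) = 138

Answer: 138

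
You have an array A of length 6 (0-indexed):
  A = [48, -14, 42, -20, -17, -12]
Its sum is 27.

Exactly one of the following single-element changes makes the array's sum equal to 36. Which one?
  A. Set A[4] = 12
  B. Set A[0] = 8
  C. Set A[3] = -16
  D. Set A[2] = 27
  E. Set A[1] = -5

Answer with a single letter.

Option A: A[4] -17->12, delta=29, new_sum=27+(29)=56
Option B: A[0] 48->8, delta=-40, new_sum=27+(-40)=-13
Option C: A[3] -20->-16, delta=4, new_sum=27+(4)=31
Option D: A[2] 42->27, delta=-15, new_sum=27+(-15)=12
Option E: A[1] -14->-5, delta=9, new_sum=27+(9)=36 <-- matches target

Answer: E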